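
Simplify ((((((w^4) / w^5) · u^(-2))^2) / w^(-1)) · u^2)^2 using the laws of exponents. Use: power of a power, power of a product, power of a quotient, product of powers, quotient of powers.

((((((w^4) / w^5) · u^(-2))^2) / w^(-1)) · u^2)^2
= ((((((w^4) / w^5) · u^(-2))^2) / w^(-1))^2) · ((u^2)^2)    [power of a product]
= ((((((w^4) / w^5) · u^(-2))^2)^2) / ((w^(-1))^2)) · ((u^2)^2)    [power of a quotient]
= (((((w^4) / w^5) · u^(-2))^4) / ((w^(-1))^2)) · ((u^2)^2)    [power of a power]
= (((((w^4) / w^5)^4) · ((u^(-2))^4)) / ((w^(-1))^2)) · ((u^2)^2)    [power of a product]
= (((((w^4)^4) / ((w^5)^4)) · ((u^(-2))^4)) / ((w^(-1))^2)) · ((u^2)^2)    [power of a quotient]
= ((((w^16) / ((w^5)^4)) · ((u^(-2))^4)) / ((w^(-1))^2)) · ((u^2)^2)    [power of a power]
= (((w^16 / w^20) · ((u^(-2))^4)) / ((w^(-1))^2)) · ((u^2)^2)    [power of a power]
= ((w^(-4) · ((u^(-2))^4)) / ((w^(-1))^2)) · ((u^2)^2)    [quotient of powers]
= ((w^(-4) · u^(-8)) / ((w^(-1))^2)) · ((u^2)^2)    [power of a power]
= ((w^(-4) · u^(-8)) / w^(-2)) · ((u^2)^2)    [power of a power]
= ((w^(-4) · u^(-8)) / w^(-2)) · u^4    [power of a power]
= u^(-4)w^(-2)    [quotient of powers; product of powers]

u^(-4)w^(-2)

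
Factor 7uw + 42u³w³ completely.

7uw(1 + 6u²w²)

7uw + 42u³w³
= 7(uw + 6u³w³)    [factor out 7]
= 7uw(1 + 6u²w²)    [factor out uw]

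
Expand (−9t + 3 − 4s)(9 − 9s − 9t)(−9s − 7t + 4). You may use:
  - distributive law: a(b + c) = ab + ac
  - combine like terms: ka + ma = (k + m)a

1881st + 1080t^2 − 621t − 1305s^2t − 1548st^2 − 567t^3 − 495s + 108 + 711s^2 − 324s^3

(−9t + 3 − 4s)(9 − 9s − 9t)(−9s − 7t + 4)
= (−81t + 81st + 81t^2 + 27 − 27s − 27t − 36s + 36s^2 + 36st)(−9s − 7t + 4)    [distributive law]
= (−108t + 117st + 81t^2 + 27 − 63s + 36s^2)(−9s − 7t + 4)    [combine like terms]
= 972st + 756t^2 − 432t − 1053s^2t − 819st^2 + 468st − 729st^2 − 567t^3 + 324t^2 − 243s − 189t + 108 + 567s^2 + 441st − 252s − 324s^3 − 252s^2t + 144s^2    [distributive law]
= 1881st + 1080t^2 − 621t − 1305s^2t − 1548st^2 − 567t^3 − 495s + 108 + 711s^2 − 324s^3    [combine like terms]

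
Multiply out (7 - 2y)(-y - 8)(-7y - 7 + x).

-77y^2 + 329y + 9xy + 392 - 56x - 14y^3 + 2xy^2

(7 - 2y)(-y - 8)(-7y - 7 + x)
= (-7y - 56 + 2y^2 + 16y)(-7y - 7 + x)    [distributive law]
= (9y - 56 + 2y^2)(-7y - 7 + x)    [combine like terms]
= -63y^2 - 63y + 9xy + 392y + 392 - 56x - 14y^3 - 14y^2 + 2xy^2    [distributive law]
= -77y^2 + 329y + 9xy + 392 - 56x - 14y^3 + 2xy^2    [combine like terms]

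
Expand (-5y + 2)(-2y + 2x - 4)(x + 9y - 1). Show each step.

(-5y + 2)(-2y + 2x - 4)(x + 9y - 1)
= (10y^2 - 10xy + 20y - 4y + 4x - 8)(x + 9y - 1)    [distributive law]
= (10y^2 - 10xy + 16y + 4x - 8)(x + 9y - 1)    [combine like terms]
= 10xy^2 + 90y^3 - 10y^2 - 10x^2y - 90xy^2 + 10xy + 16xy + 144y^2 - 16y + 4x^2 + 36xy - 4x - 8x - 72y + 8    [distributive law]
= -80xy^2 + 90y^3 + 134y^2 - 10x^2y + 62xy - 88y + 4x^2 - 12x + 8    [combine like terms]

-80xy^2 + 90y^3 + 134y^2 - 10x^2y + 62xy - 88y + 4x^2 - 12x + 8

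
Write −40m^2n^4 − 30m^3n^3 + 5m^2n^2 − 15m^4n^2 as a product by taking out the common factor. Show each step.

5m^2n^2(−8n^2 − 6mn + 1 − 3m^2)

−40m^2n^4 − 30m^3n^3 + 5m^2n^2 − 15m^4n^2
= 5(−8m^2n^4 − 6m^3n^3 + m^2n^2 − 3m^4n^2)    [factor out 5]
= 5m^2n^2(−8n^2 − 6mn + 1 − 3m^2)    [factor out m^2n^2]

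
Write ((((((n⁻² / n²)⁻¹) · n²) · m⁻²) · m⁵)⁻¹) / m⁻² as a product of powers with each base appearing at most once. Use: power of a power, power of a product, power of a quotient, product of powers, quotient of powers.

m⁻¹n⁻⁶

((((((n⁻² / n²)⁻¹) · n²) · m⁻²) · m⁵)⁻¹) / m⁻²
= ((((((n⁻² / n²)⁻¹) · n²) · m⁻²)⁻¹) · ((m⁵)⁻¹)) / m⁻²    [power of a product]
= ((((((n⁻² / n²)⁻¹) · n²)⁻¹) · ((m⁻²)⁻¹)) · ((m⁵)⁻¹)) / m⁻²    [power of a product]
= ((((((n⁻² / n²)⁻¹)⁻¹) · ((n²)⁻¹)) · ((m⁻²)⁻¹)) · ((m⁵)⁻¹)) / m⁻²    [power of a product]
= (((((n⁻² / n²)¹) · ((n²)⁻¹)) · ((m⁻²)⁻¹)) · ((m⁵)⁻¹)) / m⁻²    [power of a power]
= ((((((n⁻²)¹) / ((n²)¹)) · ((n²)⁻¹)) · ((m⁻²)⁻¹)) · ((m⁵)⁻¹)) / m⁻²    [power of a quotient]
= ((((n⁻² / ((n²)¹)) · ((n²)⁻¹)) · ((m⁻²)⁻¹)) · ((m⁵)⁻¹)) / m⁻²    [power of a power]
= ((((n⁻² / n²) · ((n²)⁻¹)) · ((m⁻²)⁻¹)) · ((m⁵)⁻¹)) / m⁻²    [power of a power]
= (((n⁻⁴ · ((n²)⁻¹)) · ((m⁻²)⁻¹)) · ((m⁵)⁻¹)) / m⁻²    [quotient of powers]
= (((n⁻⁴ · n⁻²) · ((m⁻²)⁻¹)) · ((m⁵)⁻¹)) / m⁻²    [power of a power]
= ((n⁻⁶ · ((m⁻²)⁻¹)) · ((m⁵)⁻¹)) / m⁻²    [product of powers]
= ((n⁻⁶ · m²) · ((m⁵)⁻¹)) / m⁻²    [power of a power]
= ((n⁻⁶ · m²) · m⁻⁵) / m⁻²    [power of a power]
= m⁻¹n⁻⁶    [quotient of powers; product of powers]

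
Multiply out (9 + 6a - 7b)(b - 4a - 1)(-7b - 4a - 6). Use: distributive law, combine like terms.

-70b^2 + 26ab - 33b + 312a^2 + 288a + 54 - 210ab^2 + 32a^2b + 96a^3 + 49b^3

(9 + 6a - 7b)(b - 4a - 1)(-7b - 4a - 6)
= (9b - 36a - 9 + 6ab - 24a^2 - 6a - 7b^2 + 28ab + 7b)(-7b - 4a - 6)    [distributive law]
= (16b - 42a - 9 + 34ab - 24a^2 - 7b^2)(-7b - 4a - 6)    [combine like terms]
= -112b^2 - 64ab - 96b + 294ab + 168a^2 + 252a + 63b + 36a + 54 - 238ab^2 - 136a^2b - 204ab + 168a^2b + 96a^3 + 144a^2 + 49b^3 + 28ab^2 + 42b^2    [distributive law]
= -70b^2 + 26ab - 33b + 312a^2 + 288a + 54 - 210ab^2 + 32a^2b + 96a^3 + 49b^3    [combine like terms]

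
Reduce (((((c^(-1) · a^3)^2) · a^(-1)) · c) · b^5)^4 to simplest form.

(((((c^(-1) · a^3)^2) · a^(-1)) · c) · b^5)^4
= (((((c^(-1) · a^3)^2) · a^(-1)) · c)^4) · ((b^5)^4)    [power of a product]
= (((((c^(-1) · a^3)^2) · a^(-1))^4) · (c^4)) · ((b^5)^4)    [power of a product]
= (((((c^(-1) · a^3)^2)^4) · ((a^(-1))^4)) · (c^4)) · ((b^5)^4)    [power of a product]
= ((((c^(-1) · a^3)^8) · ((a^(-1))^4)) · (c^4)) · ((b^5)^4)    [power of a power]
= (((((c^(-1))^8) · ((a^3)^8)) · ((a^(-1))^4)) · (c^4)) · ((b^5)^4)    [power of a product]
= (((c^(-8) · ((a^3)^8)) · ((a^(-1))^4)) · (c^4)) · ((b^5)^4)    [power of a power]
= (((c^(-8) · a^24) · ((a^(-1))^4)) · (c^4)) · ((b^5)^4)    [power of a power]
= (((c^(-8) · a^24) · a^(-4)) · (c^4)) · ((b^5)^4)    [power of a power]
= (((c^(-8) · a^24) · a^(-4)) · c^4) · b^20    [power of a power]
= a^20b^20c^(-4)    [product of powers]

a^20b^20c^(-4)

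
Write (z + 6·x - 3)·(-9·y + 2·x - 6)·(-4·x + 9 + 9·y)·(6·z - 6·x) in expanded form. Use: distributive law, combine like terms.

324·x·y·z^2 + 1620·x^2·y·z - 810·y·z^2 - 5022·x·y·z - 486·y^2·z^2 - 2430·x·y^2·z - 48·x^2·z^2 - 240·x^3·z + 252·x·z^2 + 1404·x^2·z - 324·z^2 - 2376·x·z - 1944·x^3·y + 5832·x^2·y + 2916·x^2·y^2 + 288·x^4 - 1656·x^3 + 2700·x^2 + 2430·y·z - 2430·x·y + 1458·y^2·z - 1458·x·y^2 + 972·z - 972·x

(z + 6·x - 3)·(-9·y + 2·x - 6)·(-4·x + 9 + 9·y)·(6·z - 6·x)
= (-9·y·z + 2·x·z - 6·z - 54·x·y + 12·x^2 - 36·x + 27·y - 6·x + 18)·(-4·x + 9 + 9·y)·(6·z - 6·x)    [distributive law]
= (-9·y·z + 2·x·z - 6·z - 54·x·y + 12·x^2 - 42·x + 27·y + 18)·(-4·x + 9 + 9·y)·(6·z - 6·x)    [combine like terms]
= (36·x·y·z - 81·y·z - 81·y^2·z - 8·x^2·z + 18·x·z + 18·x·y·z + 24·x·z - 54·z - 54·y·z + 216·x^2·y - 486·x·y - 486·x·y^2 - 48·x^3 + 108·x^2 + 108·x^2·y + 168·x^2 - 378·x - 378·x·y - 108·x·y + 243·y + 243·y^2 - 72·x + 162 + 162·y)·(6·z - 6·x)    [distributive law]
= (54·x·y·z - 135·y·z - 81·y^2·z - 8·x^2·z + 42·x·z - 54·z + 324·x^2·y - 972·x·y - 486·x·y^2 - 48·x^3 + 276·x^2 - 450·x + 405·y + 243·y^2 + 162)·(6·z - 6·x)    [combine like terms]
= 324·x·y·z^2 - 324·x^2·y·z - 810·y·z^2 + 810·x·y·z - 486·y^2·z^2 + 486·x·y^2·z - 48·x^2·z^2 + 48·x^3·z + 252·x·z^2 - 252·x^2·z - 324·z^2 + 324·x·z + 1944·x^2·y·z - 1944·x^3·y - 5832·x·y·z + 5832·x^2·y - 2916·x·y^2·z + 2916·x^2·y^2 - 288·x^3·z + 288·x^4 + 1656·x^2·z - 1656·x^3 - 2700·x·z + 2700·x^2 + 2430·y·z - 2430·x·y + 1458·y^2·z - 1458·x·y^2 + 972·z - 972·x    [distributive law]
= 324·x·y·z^2 + 1620·x^2·y·z - 810·y·z^2 - 5022·x·y·z - 486·y^2·z^2 - 2430·x·y^2·z - 48·x^2·z^2 - 240·x^3·z + 252·x·z^2 + 1404·x^2·z - 324·z^2 - 2376·x·z - 1944·x^3·y + 5832·x^2·y + 2916·x^2·y^2 + 288·x^4 - 1656·x^3 + 2700·x^2 + 2430·y·z - 2430·x·y + 1458·y^2·z - 1458·x·y^2 + 972·z - 972·x    [combine like terms]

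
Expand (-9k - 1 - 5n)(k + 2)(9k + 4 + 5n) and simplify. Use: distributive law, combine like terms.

-81k^3 - 207k^2 - 90k^2n - 94k - 205kn - 8 - 50n - 25kn^2 - 50n^2

(-9k - 1 - 5n)(k + 2)(9k + 4 + 5n)
= (-9k^2 - 18k - k - 2 - 5kn - 10n)(9k + 4 + 5n)    [distributive law]
= (-9k^2 - 19k - 2 - 5kn - 10n)(9k + 4 + 5n)    [combine like terms]
= -81k^3 - 36k^2 - 45k^2n - 171k^2 - 76k - 95kn - 18k - 8 - 10n - 45k^2n - 20kn - 25kn^2 - 90kn - 40n - 50n^2    [distributive law]
= -81k^3 - 207k^2 - 90k^2n - 94k - 205kn - 8 - 50n - 25kn^2 - 50n^2    [combine like terms]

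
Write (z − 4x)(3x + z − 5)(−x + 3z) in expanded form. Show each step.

(z − 4x)(3x + z − 5)(−x + 3z)
= (3xz + z² − 5z − 12x² − 4xz + 20x)(−x + 3z)    [distributive law]
= (−xz + z² − 5z − 12x² + 20x)(−x + 3z)    [combine like terms]
= x²z − 3xz² − xz² + 3z³ + 5xz − 15z² + 12x³ − 36x²z − 20x² + 60xz    [distributive law]
= −35x²z − 4xz² + 3z³ + 65xz − 15z² + 12x³ − 20x²    [combine like terms]

−35x²z − 4xz² + 3z³ + 65xz − 15z² + 12x³ − 20x²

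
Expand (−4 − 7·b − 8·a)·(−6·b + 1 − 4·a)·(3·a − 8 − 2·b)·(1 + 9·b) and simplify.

(−4 − 7·b − 8·a)·(−6·b + 1 − 4·a)·(3·a − 8 − 2·b)·(1 + 9·b)
= (24·b − 4 + 16·a + 42·b^2 − 7·b + 28·a·b + 48·a·b − 8·a + 32·a^2)·(3·a − 8 − 2·b)·(1 + 9·b)    [distributive law]
= (17·b − 4 + 8·a + 42·b^2 + 76·a·b + 32·a^2)·(3·a − 8 − 2·b)·(1 + 9·b)    [combine like terms]
= (51·a·b − 136·b − 34·b^2 − 12·a + 32 + 8·b + 24·a^2 − 64·a − 16·a·b + 126·a·b^2 − 336·b^2 − 84·b^3 + 228·a^2·b − 608·a·b − 152·a·b^2 + 96·a^3 − 256·a^2 − 64·a^2·b)·(1 + 9·b)    [distributive law]
= (−573·a·b − 128·b − 370·b^2 − 76·a + 32 − 232·a^2 − 26·a·b^2 − 84·b^3 + 164·a^2·b + 96·a^3)·(1 + 9·b)    [combine like terms]
= −573·a·b − 5157·a·b^2 − 128·b − 1152·b^2 − 370·b^2 − 3330·b^3 − 76·a − 684·a·b + 32 + 288·b − 232·a^2 − 2088·a^2·b − 26·a·b^2 − 234·a·b^3 − 84·b^3 − 756·b^4 + 164·a^2·b + 1476·a^2·b^2 + 96·a^3 + 864·a^3·b    [distributive law]
= −1257·a·b − 5183·a·b^2 + 160·b − 1522·b^2 − 3414·b^3 − 76·a + 32 − 232·a^2 − 1924·a^2·b − 234·a·b^3 − 756·b^4 + 1476·a^2·b^2 + 96·a^3 + 864·a^3·b    [combine like terms]

−1257·a·b − 5183·a·b^2 + 160·b − 1522·b^2 − 3414·b^3 − 76·a + 32 − 232·a^2 − 1924·a^2·b − 234·a·b^3 − 756·b^4 + 1476·a^2·b^2 + 96·a^3 + 864·a^3·b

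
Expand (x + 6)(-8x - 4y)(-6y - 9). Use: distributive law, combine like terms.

48x²y + 72x² + 24xy² + 324xy + 432x + 144y² + 216y

(x + 6)(-8x - 4y)(-6y - 9)
= (-8x² - 4xy - 48x - 24y)(-6y - 9)    [distributive law]
= 48x²y + 72x² + 24xy² + 36xy + 288xy + 432x + 144y² + 216y    [distributive law]
= 48x²y + 72x² + 24xy² + 324xy + 432x + 144y² + 216y    [combine like terms]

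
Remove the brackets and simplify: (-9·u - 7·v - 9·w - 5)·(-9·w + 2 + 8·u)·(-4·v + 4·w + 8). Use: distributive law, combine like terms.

(-9·u - 7·v - 9·w - 5)·(-9·w + 2 + 8·u)·(-4·v + 4·w + 8)
= (81·u·w - 18·u - 72·u² + 63·v·w - 14·v - 56·u·v + 81·w² - 18·w - 72·u·w + 45·w - 10 - 40·u)·(-4·v + 4·w + 8)    [distributive law]
= (9·u·w - 58·u - 72·u² + 63·v·w - 14·v - 56·u·v + 81·w² + 27·w - 10)·(-4·v + 4·w + 8)    [combine like terms]
= -36·u·v·w + 36·u·w² + 72·u·w + 232·u·v - 232·u·w - 464·u + 288·u²·v - 288·u²·w - 576·u² - 252·v²·w + 252·v·w² + 504·v·w + 56·v² - 56·v·w - 112·v + 224·u·v² - 224·u·v·w - 448·u·v - 324·v·w² + 324·w³ + 648·w² - 108·v·w + 108·w² + 216·w + 40·v - 40·w - 80    [distributive law]
= -260·u·v·w + 36·u·w² - 160·u·w - 216·u·v - 464·u + 288·u²·v - 288·u²·w - 576·u² - 252·v²·w - 72·v·w² + 340·v·w + 56·v² - 72·v + 224·u·v² + 324·w³ + 756·w² + 176·w - 80    [combine like terms]

-260·u·v·w + 36·u·w² - 160·u·w - 216·u·v - 464·u + 288·u²·v - 288·u²·w - 576·u² - 252·v²·w - 72·v·w² + 340·v·w + 56·v² - 72·v + 224·u·v² + 324·w³ + 756·w² + 176·w - 80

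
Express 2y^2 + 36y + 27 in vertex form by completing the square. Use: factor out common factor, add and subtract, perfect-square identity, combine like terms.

2(y + 9)^2 - 135

2y^2 + 36y + 27
= 2(y^2 + 18y) + 27    [factor out 2 from the y-terms]
= 2(y^2 + 18y + 81 - 81) + 27    [add and subtract 81 inside the bracket]
= 2(y + 9)^2 - 162 + 27    [perfect-square identity]
= 2(y + 9)^2 - 135    [combine constants]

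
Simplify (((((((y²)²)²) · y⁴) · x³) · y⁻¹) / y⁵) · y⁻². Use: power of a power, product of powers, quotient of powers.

(((((((y²)²)²) · y⁴) · x³) · y⁻¹) / y⁵) · y⁻²
= ((((((y²)⁴) · y⁴) · x³) · y⁻¹) / y⁵) · y⁻²    [power of a power]
= ((((y⁸ · y⁴) · x³) · y⁻¹) / y⁵) · y⁻²    [power of a power]
= (((y¹² · x³) · y⁻¹) / y⁵) · y⁻²    [product of powers]
= x³y⁴    [quotient of powers; product of powers]

x³y⁴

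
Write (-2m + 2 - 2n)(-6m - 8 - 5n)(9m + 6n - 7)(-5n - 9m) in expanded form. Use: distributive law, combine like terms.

(-2m + 2 - 2n)(-6m - 8 - 5n)(9m + 6n - 7)(-5n - 9m)
= (12m^2 + 16m + 10mn - 12m - 16 - 10n + 12mn + 16n + 10n^2)(9m + 6n - 7)(-5n - 9m)    [distributive law]
= (12m^2 + 4m + 22mn - 16 + 6n + 10n^2)(9m + 6n - 7)(-5n - 9m)    [combine like terms]
= (108m^3 + 72m^2n - 84m^2 + 36m^2 + 24mn - 28m + 198m^2n + 132mn^2 - 154mn - 144m - 96n + 112 + 54mn + 36n^2 - 42n + 90mn^2 + 60n^3 - 70n^2)(-5n - 9m)    [distributive law]
= (108m^3 + 270m^2n - 48m^2 - 76mn - 172m + 222mn^2 - 138n + 112 - 34n^2 + 60n^3)(-5n - 9m)    [combine like terms]
= -540m^3n - 972m^4 - 1350m^2n^2 - 2430m^3n + 240m^2n + 432m^3 + 380mn^2 + 684m^2n + 860mn + 1548m^2 - 1110mn^3 - 1998m^2n^2 + 690n^2 + 1242mn - 560n - 1008m + 170n^3 + 306mn^2 - 300n^4 - 540mn^3    [distributive law]
= -2970m^3n - 972m^4 - 3348m^2n^2 + 924m^2n + 432m^3 + 686mn^2 + 2102mn + 1548m^2 - 1650mn^3 + 690n^2 - 560n - 1008m + 170n^3 - 300n^4    [combine like terms]

-2970m^3n - 972m^4 - 3348m^2n^2 + 924m^2n + 432m^3 + 686mn^2 + 2102mn + 1548m^2 - 1650mn^3 + 690n^2 - 560n - 1008m + 170n^3 - 300n^4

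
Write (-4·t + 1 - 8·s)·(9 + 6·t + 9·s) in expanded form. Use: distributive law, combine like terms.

-30·t - 24·t^2 - 84·s·t + 9 - 63·s - 72·s^2

(-4·t + 1 - 8·s)·(9 + 6·t + 9·s)
= -36·t - 24·t^2 - 36·s·t + 9 + 6·t + 9·s - 72·s - 48·s·t - 72·s^2    [distributive law]
= -30·t - 24·t^2 - 84·s·t + 9 - 63·s - 72·s^2    [combine like terms]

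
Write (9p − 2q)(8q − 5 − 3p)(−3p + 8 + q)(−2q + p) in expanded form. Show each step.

(9p − 2q)(8q − 5 − 3p)(−3p + 8 + q)(−2q + p)
= (72pq − 45p − 27p² − 16q² + 10q + 6pq)(−3p + 8 + q)(−2q + p)    [distributive law]
= (78pq − 45p − 27p² − 16q² + 10q)(−3p + 8 + q)(−2q + p)    [combine like terms]
= (−234p²q + 624pq + 78pq² + 135p² − 360p − 45pq + 81p³ − 216p² − 27p²q + 48pq² − 128q² − 16q³ − 30pq + 80q + 10q²)(−2q + p)    [distributive law]
= (−261p²q + 549pq + 126pq² − 81p² − 360p + 81p³ − 118q² − 16q³ + 80q)(−2q + p)    [combine like terms]
= 522p²q² − 261p³q − 1098pq² + 549p²q − 252pq³ + 126p²q² + 162p²q − 81p³ + 720pq − 360p² − 162p³q + 81p⁴ + 236q³ − 118pq² + 32q⁴ − 16pq³ − 160q² + 80pq    [distributive law]
= 648p²q² − 423p³q − 1216pq² + 711p²q − 268pq³ − 81p³ + 800pq − 360p² + 81p⁴ + 236q³ + 32q⁴ − 160q²    [combine like terms]

648p²q² − 423p³q − 1216pq² + 711p²q − 268pq³ − 81p³ + 800pq − 360p² + 81p⁴ + 236q³ + 32q⁴ − 160q²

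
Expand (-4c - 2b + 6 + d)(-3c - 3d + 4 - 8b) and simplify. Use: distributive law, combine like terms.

12c² + 9cd - 34c + 38bc - 2bd - 56b + 16b² - 14d + 24 - 3d²

(-4c - 2b + 6 + d)(-3c - 3d + 4 - 8b)
= 12c² + 12cd - 16c + 32bc + 6bc + 6bd - 8b + 16b² - 18c - 18d + 24 - 48b - 3cd - 3d² + 4d - 8bd    [distributive law]
= 12c² + 9cd - 34c + 38bc - 2bd - 56b + 16b² - 14d + 24 - 3d²    [combine like terms]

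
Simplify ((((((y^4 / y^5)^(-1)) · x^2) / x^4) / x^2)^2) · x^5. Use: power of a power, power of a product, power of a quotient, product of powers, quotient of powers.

x^(-3)y^2

((((((y^4 / y^5)^(-1)) · x^2) / x^4) / x^2)^2) · x^5
= ((((((y^4 / y^5)^(-1)) · x^2) / x^4)^2) / ((x^2)^2)) · x^5    [power of a quotient]
= ((((((y^4 / y^5)^(-1)) · x^2)^2) / ((x^4)^2)) / ((x^2)^2)) · x^5    [power of a quotient]
= ((((((y^4 / y^5)^(-1))^2) · ((x^2)^2)) / ((x^4)^2)) / ((x^2)^2)) · x^5    [power of a product]
= (((((y^4 / y^5)^(-2)) · ((x^2)^2)) / ((x^4)^2)) / ((x^2)^2)) · x^5    [power of a power]
= ((((((y^4)^(-2)) / ((y^5)^(-2))) · ((x^2)^2)) / ((x^4)^2)) / ((x^2)^2)) · x^5    [power of a quotient]
= ((((y^(-8) / ((y^5)^(-2))) · ((x^2)^2)) / ((x^4)^2)) / ((x^2)^2)) · x^5    [power of a power]
= ((((y^(-8) / y^(-10)) · ((x^2)^2)) / ((x^4)^2)) / ((x^2)^2)) · x^5    [power of a power]
= (((y^2 · ((x^2)^2)) / ((x^4)^2)) / ((x^2)^2)) · x^5    [quotient of powers]
= (((y^2 · x^4) / ((x^4)^2)) / ((x^2)^2)) · x^5    [power of a power]
= (((y^2 · x^4) / x^8) / ((x^2)^2)) · x^5    [power of a power]
= (((y^2 · x^4) / x^8) / x^4) · x^5    [power of a power]
= x^(-3)y^2    [quotient of powers; product of powers]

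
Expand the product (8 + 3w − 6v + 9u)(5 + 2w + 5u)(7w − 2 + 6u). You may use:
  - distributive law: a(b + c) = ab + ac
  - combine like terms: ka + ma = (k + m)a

(8 + 3w − 6v + 9u)(5 + 2w + 5u)(7w − 2 + 6u)
= (40 + 16w + 40u + 15w + 6w² + 15uw − 30v − 12vw − 30uv + 45u + 18uw + 45u²)(7w − 2 + 6u)    [distributive law]
= (40 + 31w + 85u + 6w² + 33uw − 30v − 12vw − 30uv + 45u²)(7w − 2 + 6u)    [combine like terms]
= 280w − 80 + 240u + 217w² − 62w + 186uw + 595uw − 170u + 510u² + 42w³ − 12w² + 36uw² + 231uw² − 66uw + 198u²w − 210vw + 60v − 180uv − 84vw² + 24vw − 72uvw − 210uvw + 60uv − 180u²v + 315u²w − 90u² + 270u³    [distributive law]
= 218w − 80 + 70u + 205w² + 715uw + 420u² + 42w³ + 267uw² + 513u²w − 186vw + 60v − 120uv − 84vw² − 282uvw − 180u²v + 270u³    [combine like terms]

218w − 80 + 70u + 205w² + 715uw + 420u² + 42w³ + 267uw² + 513u²w − 186vw + 60v − 120uv − 84vw² − 282uvw − 180u²v + 270u³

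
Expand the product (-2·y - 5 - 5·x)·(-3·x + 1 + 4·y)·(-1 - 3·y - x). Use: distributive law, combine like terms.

(-2·y - 5 - 5·x)·(-3·x + 1 + 4·y)·(-1 - 3·y - x)
= (6·x·y - 2·y - 8·y^2 + 15·x - 5 - 20·y + 15·x^2 - 5·x - 20·x·y)·(-1 - 3·y - x)    [distributive law]
= (-14·x·y - 22·y - 8·y^2 + 10·x - 5 + 15·x^2)·(-1 - 3·y - x)    [combine like terms]
= 14·x·y + 42·x·y^2 + 14·x^2·y + 22·y + 66·y^2 + 22·x·y + 8·y^2 + 24·y^3 + 8·x·y^2 - 10·x - 30·x·y - 10·x^2 + 5 + 15·y + 5·x - 15·x^2 - 45·x^2·y - 15·x^3    [distributive law]
= 6·x·y + 50·x·y^2 - 31·x^2·y + 37·y + 74·y^2 + 24·y^3 - 5·x - 25·x^2 + 5 - 15·x^3    [combine like terms]

6·x·y + 50·x·y^2 - 31·x^2·y + 37·y + 74·y^2 + 24·y^3 - 5·x - 25·x^2 + 5 - 15·x^3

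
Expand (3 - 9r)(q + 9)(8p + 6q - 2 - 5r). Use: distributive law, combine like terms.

(3 - 9r)(q + 9)(8p + 6q - 2 - 5r)
= (3q + 27 - 9qr - 81r)(8p + 6q - 2 - 5r)    [distributive law]
= 24pq + 18q² - 6q - 15qr + 216p + 162q - 54 - 135r - 72pqr - 54q²r + 18qr + 45qr² - 648pr - 486qr + 162r + 405r²    [distributive law]
= 24pq + 18q² + 156q - 483qr + 216p - 54 + 27r - 72pqr - 54q²r + 45qr² - 648pr + 405r²    [combine like terms]

24pq + 18q² + 156q - 483qr + 216p - 54 + 27r - 72pqr - 54q²r + 45qr² - 648pr + 405r²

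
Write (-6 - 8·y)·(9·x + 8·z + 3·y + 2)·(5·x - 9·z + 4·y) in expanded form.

-270·x^2 + 246·x·z - 386·x·y + 432·z^2 + 114·y·z - 136·y^2 - 60·x + 108·z - 48·y - 360·x^2·y + 328·x·y·z - 408·x·y^2 + 576·y·z^2 - 40·y^2·z - 96·y^3

(-6 - 8·y)·(9·x + 8·z + 3·y + 2)·(5·x - 9·z + 4·y)
= (-54·x - 48·z - 18·y - 12 - 72·x·y - 64·y·z - 24·y^2 - 16·y)·(5·x - 9·z + 4·y)    [distributive law]
= (-54·x - 48·z - 34·y - 12 - 72·x·y - 64·y·z - 24·y^2)·(5·x - 9·z + 4·y)    [combine like terms]
= -270·x^2 + 486·x·z - 216·x·y - 240·x·z + 432·z^2 - 192·y·z - 170·x·y + 306·y·z - 136·y^2 - 60·x + 108·z - 48·y - 360·x^2·y + 648·x·y·z - 288·x·y^2 - 320·x·y·z + 576·y·z^2 - 256·y^2·z - 120·x·y^2 + 216·y^2·z - 96·y^3    [distributive law]
= -270·x^2 + 246·x·z - 386·x·y + 432·z^2 + 114·y·z - 136·y^2 - 60·x + 108·z - 48·y - 360·x^2·y + 328·x·y·z - 408·x·y^2 + 576·y·z^2 - 40·y^2·z - 96·y^3    [combine like terms]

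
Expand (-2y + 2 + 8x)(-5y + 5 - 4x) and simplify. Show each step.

(-2y + 2 + 8x)(-5y + 5 - 4x)
= 10y^2 - 10y + 8xy - 10y + 10 - 8x - 40xy + 40x - 32x^2    [distributive law]
= 10y^2 - 20y - 32xy + 10 + 32x - 32x^2    [combine like terms]

10y^2 - 20y - 32xy + 10 + 32x - 32x^2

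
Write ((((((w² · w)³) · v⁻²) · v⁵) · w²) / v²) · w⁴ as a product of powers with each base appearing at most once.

vw¹⁵

((((((w² · w)³) · v⁻²) · v⁵) · w²) / v²) · w⁴
= (((((((w²)³) · (w³)) · v⁻²) · v⁵) · w²) / v²) · w⁴    [power of a product]
= (((((w⁶ · (w³)) · v⁻²) · v⁵) · w²) / v²) · w⁴    [power of a power]
= ((((w⁹ · v⁻²) · v⁵) · w²) / v²) · w⁴    [product of powers]
= vw¹⁵    [quotient of powers; product of powers]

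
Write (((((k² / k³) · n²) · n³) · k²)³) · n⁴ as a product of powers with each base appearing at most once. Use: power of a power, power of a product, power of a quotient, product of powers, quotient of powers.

(((((k² / k³) · n²) · n³) · k²)³) · n⁴
= (((((k² / k³) · n²) · n³)³) · ((k²)³)) · n⁴    [power of a product]
= (((((k² / k³) · n²)³) · ((n³)³)) · ((k²)³)) · n⁴    [power of a product]
= (((((k² / k³)³) · ((n²)³)) · ((n³)³)) · ((k²)³)) · n⁴    [power of a product]
= ((((((k²)³) / ((k³)³)) · ((n²)³)) · ((n³)³)) · ((k²)³)) · n⁴    [power of a quotient]
= ((((k⁶ / ((k³)³)) · ((n²)³)) · ((n³)³)) · ((k²)³)) · n⁴    [power of a power]
= ((((k⁶ / k⁹) · ((n²)³)) · ((n³)³)) · ((k²)³)) · n⁴    [power of a power]
= (((k⁻³ · ((n²)³)) · ((n³)³)) · ((k²)³)) · n⁴    [quotient of powers]
= (((k⁻³ · n⁶) · ((n³)³)) · ((k²)³)) · n⁴    [power of a power]
= (((k⁻³ · n⁶) · n⁹) · ((k²)³)) · n⁴    [power of a power]
= (((k⁻³ · n⁶) · n⁹) · k⁶) · n⁴    [power of a power]
= k³·n¹⁹    [product of powers]

k³·n¹⁹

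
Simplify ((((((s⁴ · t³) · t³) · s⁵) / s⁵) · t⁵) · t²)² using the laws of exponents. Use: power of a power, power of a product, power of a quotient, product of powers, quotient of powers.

((((((s⁴ · t³) · t³) · s⁵) / s⁵) · t⁵) · t²)²
= ((((((s⁴ · t³) · t³) · s⁵) / s⁵) · t⁵)²) · ((t²)²)    [power of a product]
= ((((((s⁴ · t³) · t³) · s⁵) / s⁵)²) · ((t⁵)²)) · ((t²)²)    [power of a product]
= ((((((s⁴ · t³) · t³) · s⁵)²) / ((s⁵)²)) · ((t⁵)²)) · ((t²)²)    [power of a quotient]
= ((((((s⁴ · t³) · t³)²) · ((s⁵)²)) / ((s⁵)²)) · ((t⁵)²)) · ((t²)²)    [power of a product]
= ((((((s⁴ · t³)²) · ((t³)²)) · ((s⁵)²)) / ((s⁵)²)) · ((t⁵)²)) · ((t²)²)    [power of a product]
= (((((((s⁴)²) · ((t³)²)) · ((t³)²)) · ((s⁵)²)) / ((s⁵)²)) · ((t⁵)²)) · ((t²)²)    [power of a product]
= (((((s⁸ · ((t³)²)) · ((t³)²)) · ((s⁵)²)) / ((s⁵)²)) · ((t⁵)²)) · ((t²)²)    [power of a power]
= (((((s⁸ · t⁶) · ((t³)²)) · ((s⁵)²)) / ((s⁵)²)) · ((t⁵)²)) · ((t²)²)    [power of a power]
= (((((s⁸ · t⁶) · t⁶) · ((s⁵)²)) / ((s⁵)²)) · ((t⁵)²)) · ((t²)²)    [power of a power]
= (((((s⁸ · t⁶) · t⁶) · s¹⁰) / ((s⁵)²)) · ((t⁵)²)) · ((t²)²)    [power of a power]
= (((((s⁸ · t⁶) · t⁶) · s¹⁰) / s¹⁰) · ((t⁵)²)) · ((t²)²)    [power of a power]
= (((((s⁸ · t⁶) · t⁶) · s¹⁰) / s¹⁰) · t¹⁰) · ((t²)²)    [power of a power]
= (((((s⁸ · t⁶) · t⁶) · s¹⁰) / s¹⁰) · t¹⁰) · t⁴    [power of a power]
= s⁸t²⁶    [quotient of powers; product of powers]

s⁸t²⁶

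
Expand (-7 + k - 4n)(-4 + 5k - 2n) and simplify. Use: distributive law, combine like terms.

28 - 39k + 30n + 5k² - 22kn + 8n²

(-7 + k - 4n)(-4 + 5k - 2n)
= 28 - 35k + 14n - 4k + 5k² - 2kn + 16n - 20kn + 8n²    [distributive law]
= 28 - 39k + 30n + 5k² - 22kn + 8n²    [combine like terms]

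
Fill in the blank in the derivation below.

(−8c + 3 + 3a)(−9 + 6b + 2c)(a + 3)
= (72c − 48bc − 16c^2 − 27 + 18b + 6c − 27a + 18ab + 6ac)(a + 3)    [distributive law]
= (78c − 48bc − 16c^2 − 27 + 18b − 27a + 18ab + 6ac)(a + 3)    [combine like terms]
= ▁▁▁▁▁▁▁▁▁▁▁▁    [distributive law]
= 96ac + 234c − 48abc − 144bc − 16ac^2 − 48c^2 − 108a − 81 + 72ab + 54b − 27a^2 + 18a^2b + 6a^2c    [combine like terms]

By distributive law:

78ac + 234c − 48abc − 144bc − 16ac^2 − 48c^2 − 27a − 81 + 18ab + 54b − 27a^2 − 81a + 18a^2b + 54ab + 6a^2c + 18ac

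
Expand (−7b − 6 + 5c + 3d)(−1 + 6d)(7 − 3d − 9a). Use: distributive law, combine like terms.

(−7b − 6 + 5c + 3d)(−1 + 6d)(7 − 3d − 9a)
= (7b − 42bd + 6 − 36d − 5c + 30cd − 3d + 18d²)(7 − 3d − 9a)    [distributive law]
= (7b − 42bd + 6 − 39d − 5c + 30cd + 18d²)(7 − 3d − 9a)    [combine like terms]
= 49b − 21bd − 63ab − 294bd + 126bd² + 378abd + 42 − 18d − 54a − 273d + 117d² + 351ad − 35c + 15cd + 45ac + 210cd − 90cd² − 270acd + 126d² − 54d³ − 162ad²    [distributive law]
= 49b − 315bd − 63ab + 126bd² + 378abd + 42 − 291d − 54a + 243d² + 351ad − 35c + 225cd + 45ac − 90cd² − 270acd − 54d³ − 162ad²    [combine like terms]

49b − 315bd − 63ab + 126bd² + 378abd + 42 − 291d − 54a + 243d² + 351ad − 35c + 225cd + 45ac − 90cd² − 270acd − 54d³ − 162ad²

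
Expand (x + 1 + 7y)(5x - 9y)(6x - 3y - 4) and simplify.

(x + 1 + 7y)(5x - 9y)(6x - 3y - 4)
= (5x^2 - 9xy + 5x - 9y + 35xy - 63y^2)(6x - 3y - 4)    [distributive law]
= (5x^2 + 26xy + 5x - 9y - 63y^2)(6x - 3y - 4)    [combine like terms]
= 30x^3 - 15x^2y - 20x^2 + 156x^2y - 78xy^2 - 104xy + 30x^2 - 15xy - 20x - 54xy + 27y^2 + 36y - 378xy^2 + 189y^3 + 252y^2    [distributive law]
= 30x^3 + 141x^2y + 10x^2 - 456xy^2 - 173xy - 20x + 279y^2 + 36y + 189y^3    [combine like terms]

30x^3 + 141x^2y + 10x^2 - 456xy^2 - 173xy - 20x + 279y^2 + 36y + 189y^3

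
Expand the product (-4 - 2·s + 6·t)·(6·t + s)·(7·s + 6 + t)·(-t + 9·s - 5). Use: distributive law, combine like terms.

(-4 - 2·s + 6·t)·(6·t + s)·(7·s + 6 + t)·(-t + 9·s - 5)
= (-24·t - 4·s - 12·s·t - 2·s^2 + 36·t^2 + 6·s·t)·(7·s + 6 + t)·(-t + 9·s - 5)    [distributive law]
= (-24·t - 4·s - 6·s·t - 2·s^2 + 36·t^2)·(7·s + 6 + t)·(-t + 9·s - 5)    [combine like terms]
= (-168·s·t - 144·t - 24·t^2 - 28·s^2 - 24·s - 4·s·t - 42·s^2·t - 36·s·t - 6·s·t^2 - 14·s^3 - 12·s^2 - 2·s^2·t + 252·s·t^2 + 216·t^2 + 36·t^3)·(-t + 9·s - 5)    [distributive law]
= (-208·s·t - 144·t + 192·t^2 - 40·s^2 - 24·s - 44·s^2·t + 246·s·t^2 - 14·s^3 + 36·t^3)·(-t + 9·s - 5)    [combine like terms]
= 208·s·t^2 - 1872·s^2·t + 1040·s·t + 144·t^2 - 1296·s·t + 720·t - 192·t^3 + 1728·s·t^2 - 960·t^2 + 40·s^2·t - 360·s^3 + 200·s^2 + 24·s·t - 216·s^2 + 120·s + 44·s^2·t^2 - 396·s^3·t + 220·s^2·t - 246·s·t^3 + 2214·s^2·t^2 - 1230·s·t^2 + 14·s^3·t - 126·s^4 + 70·s^3 - 36·t^4 + 324·s·t^3 - 180·t^3    [distributive law]
= 706·s·t^2 - 1612·s^2·t - 232·s·t - 816·t^2 + 720·t - 372·t^3 - 290·s^3 - 16·s^2 + 120·s + 2258·s^2·t^2 - 382·s^3·t + 78·s·t^3 - 126·s^4 - 36·t^4    [combine like terms]

706·s·t^2 - 1612·s^2·t - 232·s·t - 816·t^2 + 720·t - 372·t^3 - 290·s^3 - 16·s^2 + 120·s + 2258·s^2·t^2 - 382·s^3·t + 78·s·t^3 - 126·s^4 - 36·t^4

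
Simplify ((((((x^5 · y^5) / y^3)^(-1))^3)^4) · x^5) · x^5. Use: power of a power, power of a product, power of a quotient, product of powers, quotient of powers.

x^(-50)y^(-24)

((((((x^5 · y^5) / y^3)^(-1))^3)^4) · x^5) · x^5
= (((((x^5 · y^5) / y^3)^(-1))^12) · x^5) · x^5    [power of a power]
= ((((x^5 · y^5) / y^3)^(-12)) · x^5) · x^5    [power of a power]
= ((((x^5 · y^5)^(-12)) / ((y^3)^(-12))) · x^5) · x^5    [power of a quotient]
= (((((x^5)^(-12)) · ((y^5)^(-12))) / ((y^3)^(-12))) · x^5) · x^5    [power of a product]
= (((x^(-60) · ((y^5)^(-12))) / ((y^3)^(-12))) · x^5) · x^5    [power of a power]
= (((x^(-60) · y^(-60)) / ((y^3)^(-12))) · x^5) · x^5    [power of a power]
= (((x^(-60) · y^(-60)) / y^(-36)) · x^5) · x^5    [power of a power]
= x^(-50)y^(-24)    [quotient of powers; product of powers]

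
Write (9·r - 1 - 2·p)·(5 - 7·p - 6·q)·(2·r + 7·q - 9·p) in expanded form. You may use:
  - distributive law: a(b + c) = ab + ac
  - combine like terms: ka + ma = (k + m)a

90·r^2 + 327·q·r - 411·p·r - 126·p·r^2 + 69·p·q·r + 595·p^2·r - 108·q·r^2 - 378·q^2·r - 10·r - 35·q + 45·p - 75·p·q + 27·p^2 + 42·q^2 - 10·p^2·q - 126·p^3 + 84·p·q^2

(9·r - 1 - 2·p)·(5 - 7·p - 6·q)·(2·r + 7·q - 9·p)
= (45·r - 63·p·r - 54·q·r - 5 + 7·p + 6·q - 10·p + 14·p^2 + 12·p·q)·(2·r + 7·q - 9·p)    [distributive law]
= (45·r - 63·p·r - 54·q·r - 5 - 3·p + 6·q + 14·p^2 + 12·p·q)·(2·r + 7·q - 9·p)    [combine like terms]
= 90·r^2 + 315·q·r - 405·p·r - 126·p·r^2 - 441·p·q·r + 567·p^2·r - 108·q·r^2 - 378·q^2·r + 486·p·q·r - 10·r - 35·q + 45·p - 6·p·r - 21·p·q + 27·p^2 + 12·q·r + 42·q^2 - 54·p·q + 28·p^2·r + 98·p^2·q - 126·p^3 + 24·p·q·r + 84·p·q^2 - 108·p^2·q    [distributive law]
= 90·r^2 + 327·q·r - 411·p·r - 126·p·r^2 + 69·p·q·r + 595·p^2·r - 108·q·r^2 - 378·q^2·r - 10·r - 35·q + 45·p - 75·p·q + 27·p^2 + 42·q^2 - 10·p^2·q - 126·p^3 + 84·p·q^2    [combine like terms]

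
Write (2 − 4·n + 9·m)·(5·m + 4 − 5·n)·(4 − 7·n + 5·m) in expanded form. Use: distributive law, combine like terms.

(2 − 4·n + 9·m)·(5·m + 4 − 5·n)·(4 − 7·n + 5·m)
= (10·m + 8 − 10·n − 20·m·n − 16·n + 20·n^2 + 45·m^2 + 36·m − 45·m·n)·(4 − 7·n + 5·m)    [distributive law]
= (46·m + 8 − 26·n − 65·m·n + 20·n^2 + 45·m^2)·(4 − 7·n + 5·m)    [combine like terms]
= 184·m − 322·m·n + 230·m^2 + 32 − 56·n + 40·m − 104·n + 182·n^2 − 130·m·n − 260·m·n + 455·m·n^2 − 325·m^2·n + 80·n^2 − 140·n^3 + 100·m·n^2 + 180·m^2 − 315·m^2·n + 225·m^3    [distributive law]
= 224·m − 712·m·n + 410·m^2 + 32 − 160·n + 262·n^2 + 555·m·n^2 − 640·m^2·n − 140·n^3 + 225·m^3    [combine like terms]

224·m − 712·m·n + 410·m^2 + 32 − 160·n + 262·n^2 + 555·m·n^2 − 640·m^2·n − 140·n^3 + 225·m^3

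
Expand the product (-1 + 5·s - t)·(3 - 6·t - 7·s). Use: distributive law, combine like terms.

-3 + 3·t + 22·s - 23·s·t - 35·s^2 + 6·t^2

(-1 + 5·s - t)·(3 - 6·t - 7·s)
= -3 + 6·t + 7·s + 15·s - 30·s·t - 35·s^2 - 3·t + 6·t^2 + 7·s·t    [distributive law]
= -3 + 3·t + 22·s - 23·s·t - 35·s^2 + 6·t^2    [combine like terms]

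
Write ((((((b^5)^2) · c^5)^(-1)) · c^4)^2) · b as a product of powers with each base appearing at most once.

((((((b^5)^2) · c^5)^(-1)) · c^4)^2) · b
= ((((((b^5)^2) · c^5)^(-1))^2) · ((c^4)^2)) · b    [power of a product]
= (((((b^5)^2) · c^5)^(-2)) · ((c^4)^2)) · b    [power of a power]
= (((((b^5)^2)^(-2)) · ((c^5)^(-2))) · ((c^4)^2)) · b    [power of a product]
= ((((b^5)^(-4)) · ((c^5)^(-2))) · ((c^4)^2)) · b    [power of a power]
= ((b^(-20) · ((c^5)^(-2))) · ((c^4)^2)) · b    [power of a power]
= ((b^(-20) · c^(-10)) · ((c^4)^2)) · b    [power of a power]
= ((b^(-20) · c^(-10)) · c^8) · b    [power of a power]
= b^(-19)·c^(-2)    [product of powers]

b^(-19)·c^(-2)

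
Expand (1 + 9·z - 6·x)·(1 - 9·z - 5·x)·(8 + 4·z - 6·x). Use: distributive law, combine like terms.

(1 + 9·z - 6·x)·(1 - 9·z - 5·x)·(8 + 4·z - 6·x)
= (1 - 9·z - 5·x + 9·z - 81·z^2 - 45·x·z - 6·x + 54·x·z + 30·x^2)·(8 + 4·z - 6·x)    [distributive law]
= (1 - 11·x - 81·z^2 + 9·x·z + 30·x^2)·(8 + 4·z - 6·x)    [combine like terms]
= 8 + 4·z - 6·x - 88·x - 44·x·z + 66·x^2 - 648·z^2 - 324·z^3 + 486·x·z^2 + 72·x·z + 36·x·z^2 - 54·x^2·z + 240·x^2 + 120·x^2·z - 180·x^3    [distributive law]
= 8 + 4·z - 94·x + 28·x·z + 306·x^2 - 648·z^2 - 324·z^3 + 522·x·z^2 + 66·x^2·z - 180·x^3    [combine like terms]

8 + 4·z - 94·x + 28·x·z + 306·x^2 - 648·z^2 - 324·z^3 + 522·x·z^2 + 66·x^2·z - 180·x^3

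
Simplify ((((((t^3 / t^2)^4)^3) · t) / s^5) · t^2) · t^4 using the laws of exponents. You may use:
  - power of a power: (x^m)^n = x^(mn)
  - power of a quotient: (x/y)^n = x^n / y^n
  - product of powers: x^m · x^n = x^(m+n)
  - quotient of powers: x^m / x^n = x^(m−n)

s^(-5)·t^19

((((((t^3 / t^2)^4)^3) · t) / s^5) · t^2) · t^4
= (((((t^3 / t^2)^12) · t) / s^5) · t^2) · t^4    [power of a power]
= ((((((t^3)^12) / ((t^2)^12)) · t) / s^5) · t^2) · t^4    [power of a quotient]
= ((((t^36 / ((t^2)^12)) · t) / s^5) · t^2) · t^4    [power of a power]
= ((((t^36 / t^24) · t) / s^5) · t^2) · t^4    [power of a power]
= (((t^12 · t) / s^5) · t^2) · t^4    [quotient of powers]
= ((t^13 / s^5) · t^2) · t^4    [product of powers]
= s^(-5)·t^19    [quotient of powers; product of powers]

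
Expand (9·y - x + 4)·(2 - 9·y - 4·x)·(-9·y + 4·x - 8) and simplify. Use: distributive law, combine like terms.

(9·y - x + 4)·(2 - 9·y - 4·x)·(-9·y + 4·x - 8)
= (18·y - 81·y² - 36·x·y - 2·x + 9·x·y + 4·x² + 8 - 36·y - 16·x)·(-9·y + 4·x - 8)    [distributive law]
= (-18·y - 81·y² - 27·x·y - 18·x + 4·x² + 8)·(-9·y + 4·x - 8)    [combine like terms]
= 162·y² - 72·x·y + 144·y + 729·y³ - 324·x·y² + 648·y² + 243·x·y² - 108·x²·y + 216·x·y + 162·x·y - 72·x² + 144·x - 36·x²·y + 16·x³ - 32·x² - 72·y + 32·x - 64    [distributive law]
= 810·y² + 306·x·y + 72·y + 729·y³ - 81·x·y² - 144·x²·y - 104·x² + 176·x + 16·x³ - 64    [combine like terms]

810·y² + 306·x·y + 72·y + 729·y³ - 81·x·y² - 144·x²·y - 104·x² + 176·x + 16·x³ - 64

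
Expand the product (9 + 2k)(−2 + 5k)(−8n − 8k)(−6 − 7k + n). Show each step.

(9 + 2k)(−2 + 5k)(−8n − 8k)(−6 − 7k + n)
= (−18 + 45k − 4k + 10k^2)(−8n − 8k)(−6 − 7k + n)    [distributive law]
= (−18 + 41k + 10k^2)(−8n − 8k)(−6 − 7k + n)    [combine like terms]
= (144n + 144k − 328kn − 328k^2 − 80k^2n − 80k^3)(−6 − 7k + n)    [distributive law]
= −864n − 1008kn + 144n^2 − 864k − 1008k^2 + 144kn + 1968kn + 2296k^2n − 328kn^2 + 1968k^2 + 2296k^3 − 328k^2n + 480k^2n + 560k^3n − 80k^2n^2 + 480k^3 + 560k^4 − 80k^3n    [distributive law]
= −864n + 1104kn + 144n^2 − 864k + 960k^2 + 2448k^2n − 328kn^2 + 2776k^3 + 480k^3n − 80k^2n^2 + 560k^4    [combine like terms]

−864n + 1104kn + 144n^2 − 864k + 960k^2 + 2448k^2n − 328kn^2 + 2776k^3 + 480k^3n − 80k^2n^2 + 560k^4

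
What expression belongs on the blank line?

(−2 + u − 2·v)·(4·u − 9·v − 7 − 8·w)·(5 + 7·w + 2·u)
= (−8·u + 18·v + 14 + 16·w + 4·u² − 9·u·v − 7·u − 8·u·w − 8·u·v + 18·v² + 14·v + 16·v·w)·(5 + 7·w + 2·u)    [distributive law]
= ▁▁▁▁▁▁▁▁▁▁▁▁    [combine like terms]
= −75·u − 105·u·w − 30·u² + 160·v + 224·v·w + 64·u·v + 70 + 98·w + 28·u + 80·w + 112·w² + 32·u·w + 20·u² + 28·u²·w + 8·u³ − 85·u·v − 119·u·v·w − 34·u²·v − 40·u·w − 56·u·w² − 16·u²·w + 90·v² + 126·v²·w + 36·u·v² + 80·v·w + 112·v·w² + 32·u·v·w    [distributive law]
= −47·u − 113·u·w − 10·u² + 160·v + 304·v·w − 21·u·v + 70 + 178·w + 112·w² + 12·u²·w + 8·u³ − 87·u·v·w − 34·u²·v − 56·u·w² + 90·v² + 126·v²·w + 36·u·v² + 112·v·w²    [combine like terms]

By combine like terms:

(−15·u + 32·v + 14 + 16·w + 4·u² − 17·u·v − 8·u·w + 18·v² + 16·v·w)·(5 + 7·w + 2·u)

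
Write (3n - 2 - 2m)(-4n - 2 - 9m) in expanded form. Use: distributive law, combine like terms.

-12n^2 + 2n - 19mn + 4 + 22m + 18m^2

(3n - 2 - 2m)(-4n - 2 - 9m)
= -12n^2 - 6n - 27mn + 8n + 4 + 18m + 8mn + 4m + 18m^2    [distributive law]
= -12n^2 + 2n - 19mn + 4 + 22m + 18m^2    [combine like terms]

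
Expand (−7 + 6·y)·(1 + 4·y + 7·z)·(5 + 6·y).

(−7 + 6·y)·(1 + 4·y + 7·z)·(5 + 6·y)
= (−7 − 28·y − 49·z + 6·y + 24·y² + 42·y·z)·(5 + 6·y)    [distributive law]
= (−7 − 22·y − 49·z + 24·y² + 42·y·z)·(5 + 6·y)    [combine like terms]
= −35 − 42·y − 110·y − 132·y² − 245·z − 294·y·z + 120·y² + 144·y³ + 210·y·z + 252·y²·z    [distributive law]
= −35 − 152·y − 12·y² − 245·z − 84·y·z + 144·y³ + 252·y²·z    [combine like terms]

−35 − 152·y − 12·y² − 245·z − 84·y·z + 144·y³ + 252·y²·z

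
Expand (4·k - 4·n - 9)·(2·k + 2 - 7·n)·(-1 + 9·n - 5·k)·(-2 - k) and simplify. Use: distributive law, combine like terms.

(4·k - 4·n - 9)·(2·k + 2 - 7·n)·(-1 + 9·n - 5·k)·(-2 - k)
= (8·k² + 8·k - 28·k·n - 8·k·n - 8·n + 28·n² - 18·k - 18 + 63·n)·(-1 + 9·n - 5·k)·(-2 - k)    [distributive law]
= (8·k² - 10·k - 36·k·n + 55·n + 28·n² - 18)·(-1 + 9·n - 5·k)·(-2 - k)    [combine like terms]
= (-8·k² + 72·k²·n - 40·k³ + 10·k - 90·k·n + 50·k² + 36·k·n - 324·k·n² + 180·k²·n - 55·n + 495·n² - 275·k·n - 28·n² + 252·n³ - 140·k·n² + 18 - 162·n + 90·k)·(-2 - k)    [distributive law]
= (42·k² + 252·k²·n - 40·k³ + 100·k - 329·k·n - 464·k·n² - 217·n + 467·n² + 252·n³ + 18)·(-2 - k)    [combine like terms]
= -84·k² - 42·k³ - 504·k²·n - 252·k³·n + 80·k³ + 40·k⁴ - 200·k - 100·k² + 658·k·n + 329·k²·n + 928·k·n² + 464·k²·n² + 434·n + 217·k·n - 934·n² - 467·k·n² - 504·n³ - 252·k·n³ - 36 - 18·k    [distributive law]
= -184·k² + 38·k³ - 175·k²·n - 252·k³·n + 40·k⁴ - 218·k + 875·k·n + 461·k·n² + 464·k²·n² + 434·n - 934·n² - 504·n³ - 252·k·n³ - 36    [combine like terms]

-184·k² + 38·k³ - 175·k²·n - 252·k³·n + 40·k⁴ - 218·k + 875·k·n + 461·k·n² + 464·k²·n² + 434·n - 934·n² - 504·n³ - 252·k·n³ - 36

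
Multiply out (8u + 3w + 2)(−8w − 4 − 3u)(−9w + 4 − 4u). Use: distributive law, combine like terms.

(8u + 3w + 2)(−8w − 4 − 3u)(−9w + 4 − 4u)
= (−64uw − 32u − 24u^2 − 24w^2 − 12w − 9uw − 16w − 8 − 6u)(−9w + 4 − 4u)    [distributive law]
= (−73uw − 38u − 24u^2 − 24w^2 − 28w − 8)(−9w + 4 − 4u)    [combine like terms]
= 657uw^2 − 292uw + 292u^2w + 342uw − 152u + 152u^2 + 216u^2w − 96u^2 + 96u^3 + 216w^3 − 96w^2 + 96uw^2 + 252w^2 − 112w + 112uw + 72w − 32 + 32u    [distributive law]
= 753uw^2 + 162uw + 508u^2w − 120u + 56u^2 + 96u^3 + 216w^3 + 156w^2 − 40w − 32    [combine like terms]

753uw^2 + 162uw + 508u^2w − 120u + 56u^2 + 96u^3 + 216w^3 + 156w^2 − 40w − 32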